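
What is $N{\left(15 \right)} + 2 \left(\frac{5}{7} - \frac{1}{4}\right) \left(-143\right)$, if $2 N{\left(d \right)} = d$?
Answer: $- \frac{877}{7} \approx -125.29$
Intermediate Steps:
$N{\left(d \right)} = \frac{d}{2}$
$N{\left(15 \right)} + 2 \left(\frac{5}{7} - \frac{1}{4}\right) \left(-143\right) = \frac{1}{2} \cdot 15 + 2 \left(\frac{5}{7} - \frac{1}{4}\right) \left(-143\right) = \frac{15}{2} + 2 \left(5 \cdot \frac{1}{7} - \frac{1}{4}\right) \left(-143\right) = \frac{15}{2} + 2 \left(\frac{5}{7} - \frac{1}{4}\right) \left(-143\right) = \frac{15}{2} + 2 \cdot \frac{13}{28} \left(-143\right) = \frac{15}{2} + \frac{13}{14} \left(-143\right) = \frac{15}{2} - \frac{1859}{14} = - \frac{877}{7}$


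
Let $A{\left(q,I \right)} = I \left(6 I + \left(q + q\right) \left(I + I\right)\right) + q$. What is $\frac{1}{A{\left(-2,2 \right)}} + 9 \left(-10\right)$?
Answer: $- \frac{901}{10} \approx -90.1$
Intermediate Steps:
$A{\left(q,I \right)} = q + I \left(6 I + 4 I q\right)$ ($A{\left(q,I \right)} = I \left(6 I + 2 q 2 I\right) + q = I \left(6 I + 4 I q\right) + q = q + I \left(6 I + 4 I q\right)$)
$\frac{1}{A{\left(-2,2 \right)}} + 9 \left(-10\right) = \frac{1}{-2 + 6 \cdot 2^{2} + 4 \left(-2\right) 2^{2}} + 9 \left(-10\right) = \frac{1}{-2 + 6 \cdot 4 + 4 \left(-2\right) 4} - 90 = \frac{1}{-2 + 24 - 32} - 90 = \frac{1}{-10} - 90 = - \frac{1}{10} - 90 = - \frac{901}{10}$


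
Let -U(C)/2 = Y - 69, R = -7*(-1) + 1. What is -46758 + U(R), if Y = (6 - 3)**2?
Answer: -46638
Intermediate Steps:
Y = 9 (Y = 3**2 = 9)
R = 8 (R = 7 + 1 = 8)
U(C) = 120 (U(C) = -2*(9 - 69) = -2*(-60) = 120)
-46758 + U(R) = -46758 + 120 = -46638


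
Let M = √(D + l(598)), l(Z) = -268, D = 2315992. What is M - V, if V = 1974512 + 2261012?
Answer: -4235524 + 2*√578931 ≈ -4.2340e+6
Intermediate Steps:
V = 4235524
M = 2*√578931 (M = √(2315992 - 268) = √2315724 = 2*√578931 ≈ 1521.8)
M - V = 2*√578931 - 1*4235524 = 2*√578931 - 4235524 = -4235524 + 2*√578931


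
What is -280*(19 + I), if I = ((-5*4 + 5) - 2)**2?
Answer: -86240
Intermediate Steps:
I = 289 (I = ((-20 + 5) - 2)**2 = (-15 - 2)**2 = (-17)**2 = 289)
-280*(19 + I) = -280*(19 + 289) = -280*308 = -86240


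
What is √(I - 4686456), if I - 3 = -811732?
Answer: I*√5498185 ≈ 2344.8*I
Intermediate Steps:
I = -811729 (I = 3 - 811732 = -811729)
√(I - 4686456) = √(-811729 - 4686456) = √(-5498185) = I*√5498185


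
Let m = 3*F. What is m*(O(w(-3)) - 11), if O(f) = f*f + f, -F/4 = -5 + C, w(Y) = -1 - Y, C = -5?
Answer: -600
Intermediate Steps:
F = 40 (F = -4*(-5 - 5) = -4*(-10) = 40)
O(f) = f + f² (O(f) = f² + f = f + f²)
m = 120 (m = 3*40 = 120)
m*(O(w(-3)) - 11) = 120*((-1 - 1*(-3))*(1 + (-1 - 1*(-3))) - 11) = 120*((-1 + 3)*(1 + (-1 + 3)) - 11) = 120*(2*(1 + 2) - 11) = 120*(2*3 - 11) = 120*(6 - 11) = 120*(-5) = -600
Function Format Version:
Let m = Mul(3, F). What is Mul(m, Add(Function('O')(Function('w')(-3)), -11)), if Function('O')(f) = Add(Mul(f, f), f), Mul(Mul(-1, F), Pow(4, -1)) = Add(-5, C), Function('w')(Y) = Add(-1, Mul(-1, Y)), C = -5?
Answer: -600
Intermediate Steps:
F = 40 (F = Mul(-4, Add(-5, -5)) = Mul(-4, -10) = 40)
Function('O')(f) = Add(f, Pow(f, 2)) (Function('O')(f) = Add(Pow(f, 2), f) = Add(f, Pow(f, 2)))
m = 120 (m = Mul(3, 40) = 120)
Mul(m, Add(Function('O')(Function('w')(-3)), -11)) = Mul(120, Add(Mul(Add(-1, Mul(-1, -3)), Add(1, Add(-1, Mul(-1, -3)))), -11)) = Mul(120, Add(Mul(Add(-1, 3), Add(1, Add(-1, 3))), -11)) = Mul(120, Add(Mul(2, Add(1, 2)), -11)) = Mul(120, Add(Mul(2, 3), -11)) = Mul(120, Add(6, -11)) = Mul(120, -5) = -600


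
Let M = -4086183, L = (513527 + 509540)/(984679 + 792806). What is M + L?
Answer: -7263127966688/1777485 ≈ -4.0862e+6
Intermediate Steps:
L = 1023067/1777485 ≈ 0.57557
M + L = -4086183 + 1023067/1777485 = -7263127966688/1777485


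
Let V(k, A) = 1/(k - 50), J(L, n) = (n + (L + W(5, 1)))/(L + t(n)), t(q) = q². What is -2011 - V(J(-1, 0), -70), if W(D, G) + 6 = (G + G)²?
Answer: -94516/47 ≈ -2011.0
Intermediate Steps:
W(D, G) = -6 + 4*G² (W(D, G) = -6 + (G + G)² = -6 + (2*G)² = -6 + 4*G²)
J(L, n) = (-2 + L + n)/(L + n²) (J(L, n) = (n + (L + (-6 + 4*1²)))/(L + n²) = (n + (L + (-6 + 4*1)))/(L + n²) = (n + (L + (-6 + 4)))/(L + n²) = (n + (L - 2))/(L + n²) = (n + (-2 + L))/(L + n²) = (-2 + L + n)/(L + n²))
V(k, A) = 1/(-50 + k)
-2011 - V(J(-1, 0), -70) = -2011 - 1/(-50 + (-2 - 1 + 0)/(-1 + 0²)) = -2011 - 1/(-50 - 3/(-1 + 0)) = -2011 - 1/(-50 - 3/(-1)) = -2011 - 1/(-50 - 1*(-3)) = -2011 - 1/(-50 + 3) = -2011 - 1/(-47) = -2011 - 1*(-1/47) = -2011 + 1/47 = -94516/47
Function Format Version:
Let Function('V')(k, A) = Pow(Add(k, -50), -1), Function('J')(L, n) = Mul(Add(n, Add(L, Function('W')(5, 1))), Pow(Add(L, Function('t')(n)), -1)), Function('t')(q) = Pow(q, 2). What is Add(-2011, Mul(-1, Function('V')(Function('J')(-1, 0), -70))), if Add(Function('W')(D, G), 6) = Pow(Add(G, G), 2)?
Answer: Rational(-94516, 47) ≈ -2011.0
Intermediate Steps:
Function('W')(D, G) = Add(-6, Mul(4, Pow(G, 2))) (Function('W')(D, G) = Add(-6, Pow(Add(G, G), 2)) = Add(-6, Pow(Mul(2, G), 2)) = Add(-6, Mul(4, Pow(G, 2))))
Function('J')(L, n) = Mul(Pow(Add(L, Pow(n, 2)), -1), Add(-2, L, n)) (Function('J')(L, n) = Mul(Add(n, Add(L, Add(-6, Mul(4, Pow(1, 2))))), Pow(Add(L, Pow(n, 2)), -1)) = Mul(Add(n, Add(L, Add(-6, Mul(4, 1)))), Pow(Add(L, Pow(n, 2)), -1)) = Mul(Add(n, Add(L, Add(-6, 4))), Pow(Add(L, Pow(n, 2)), -1)) = Mul(Add(n, Add(L, -2)), Pow(Add(L, Pow(n, 2)), -1)) = Mul(Add(n, Add(-2, L)), Pow(Add(L, Pow(n, 2)), -1)) = Mul(Add(-2, L, n), Pow(Add(L, Pow(n, 2)), -1)) = Mul(Pow(Add(L, Pow(n, 2)), -1), Add(-2, L, n)))
Function('V')(k, A) = Pow(Add(-50, k), -1)
Add(-2011, Mul(-1, Function('V')(Function('J')(-1, 0), -70))) = Add(-2011, Mul(-1, Pow(Add(-50, Mul(Pow(Add(-1, Pow(0, 2)), -1), Add(-2, -1, 0))), -1))) = Add(-2011, Mul(-1, Pow(Add(-50, Mul(Pow(Add(-1, 0), -1), -3)), -1))) = Add(-2011, Mul(-1, Pow(Add(-50, Mul(Pow(-1, -1), -3)), -1))) = Add(-2011, Mul(-1, Pow(Add(-50, Mul(-1, -3)), -1))) = Add(-2011, Mul(-1, Pow(Add(-50, 3), -1))) = Add(-2011, Mul(-1, Pow(-47, -1))) = Add(-2011, Mul(-1, Rational(-1, 47))) = Add(-2011, Rational(1, 47)) = Rational(-94516, 47)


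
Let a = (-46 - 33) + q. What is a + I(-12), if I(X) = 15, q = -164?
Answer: -228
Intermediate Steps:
a = -243 (a = (-46 - 33) - 164 = -79 - 164 = -243)
a + I(-12) = -243 + 15 = -228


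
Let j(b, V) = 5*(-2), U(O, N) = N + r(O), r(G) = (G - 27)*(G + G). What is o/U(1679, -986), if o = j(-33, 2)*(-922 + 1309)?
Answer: -43/61627 ≈ -0.00069775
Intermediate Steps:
r(G) = 2*G*(-27 + G) (r(G) = (-27 + G)*(2*G) = 2*G*(-27 + G))
U(O, N) = N + 2*O*(-27 + O)
j(b, V) = -10
o = -3870 (o = -10*(-922 + 1309) = -10*387 = -3870)
o/U(1679, -986) = -3870/(-986 + 2*1679*(-27 + 1679)) = -3870/(-986 + 2*1679*1652) = -3870/(-986 + 5547416) = -3870/5546430 = -3870*1/5546430 = -43/61627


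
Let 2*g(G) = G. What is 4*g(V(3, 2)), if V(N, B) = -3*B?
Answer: -12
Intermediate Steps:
g(G) = G/2
4*g(V(3, 2)) = 4*((-3*2)/2) = 4*((1/2)*(-6)) = 4*(-3) = -12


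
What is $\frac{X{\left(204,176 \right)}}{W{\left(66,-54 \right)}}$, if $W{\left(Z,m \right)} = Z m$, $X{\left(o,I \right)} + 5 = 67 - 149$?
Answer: $\frac{29}{1188} \approx 0.024411$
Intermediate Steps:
$X{\left(o,I \right)} = -87$ ($X{\left(o,I \right)} = -5 + \left(67 - 149\right) = -5 - 82 = -87$)
$\frac{X{\left(204,176 \right)}}{W{\left(66,-54 \right)}} = - \frac{87}{66 \left(-54\right)} = - \frac{87}{-3564} = \left(-87\right) \left(- \frac{1}{3564}\right) = \frac{29}{1188}$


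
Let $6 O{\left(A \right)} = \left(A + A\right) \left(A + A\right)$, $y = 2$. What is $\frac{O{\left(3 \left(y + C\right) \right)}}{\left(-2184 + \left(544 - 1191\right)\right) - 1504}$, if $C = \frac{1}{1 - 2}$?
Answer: $- \frac{2}{1445} \approx -0.0013841$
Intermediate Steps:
$C = -1$ ($C = \frac{1}{-1} = -1$)
$O{\left(A \right)} = \frac{2 A^{2}}{3}$ ($O{\left(A \right)} = \frac{\left(A + A\right) \left(A + A\right)}{6} = \frac{2 A 2 A}{6} = \frac{4 A^{2}}{6} = \frac{2 A^{2}}{3}$)
$\frac{O{\left(3 \left(y + C\right) \right)}}{\left(-2184 + \left(544 - 1191\right)\right) - 1504} = \frac{\frac{2}{3} \left(3 \left(2 - 1\right)\right)^{2}}{\left(-2184 + \left(544 - 1191\right)\right) - 1504} = \frac{\frac{2}{3} \left(3 \cdot 1\right)^{2}}{\left(-2184 - 647\right) - 1504} = \frac{\frac{2}{3} \cdot 3^{2}}{-2831 - 1504} = \frac{\frac{2}{3} \cdot 9}{-4335} = 6 \left(- \frac{1}{4335}\right) = - \frac{2}{1445}$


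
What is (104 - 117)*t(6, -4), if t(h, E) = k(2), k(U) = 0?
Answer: 0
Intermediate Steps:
t(h, E) = 0
(104 - 117)*t(6, -4) = (104 - 117)*0 = -13*0 = 0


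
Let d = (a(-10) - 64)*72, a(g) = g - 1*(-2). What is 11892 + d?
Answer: 6708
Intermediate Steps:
a(g) = 2 + g (a(g) = g + 2 = 2 + g)
d = -5184 (d = ((2 - 10) - 64)*72 = (-8 - 64)*72 = -72*72 = -5184)
11892 + d = 11892 - 5184 = 6708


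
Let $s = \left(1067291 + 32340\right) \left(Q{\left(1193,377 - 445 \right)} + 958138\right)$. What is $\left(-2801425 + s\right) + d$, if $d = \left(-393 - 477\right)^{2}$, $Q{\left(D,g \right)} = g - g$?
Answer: $1053596202553$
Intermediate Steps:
$Q{\left(D,g \right)} = 0$
$d = 756900$ ($d = \left(-870\right)^{2} = 756900$)
$s = 1053598247078$ ($s = \left(1067291 + 32340\right) \left(0 + 958138\right) = 1099631 \cdot 958138 = 1053598247078$)
$\left(-2801425 + s\right) + d = \left(-2801425 + 1053598247078\right) + 756900 = 1053595445653 + 756900 = 1053596202553$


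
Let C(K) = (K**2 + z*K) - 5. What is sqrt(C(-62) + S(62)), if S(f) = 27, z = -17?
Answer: 2*sqrt(1230) ≈ 70.143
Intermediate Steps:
C(K) = -5 + K**2 - 17*K (C(K) = (K**2 - 17*K) - 5 = -5 + K**2 - 17*K)
sqrt(C(-62) + S(62)) = sqrt((-5 + (-62)**2 - 17*(-62)) + 27) = sqrt((-5 + 3844 + 1054) + 27) = sqrt(4893 + 27) = sqrt(4920) = 2*sqrt(1230)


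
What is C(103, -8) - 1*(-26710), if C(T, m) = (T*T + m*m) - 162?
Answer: 37221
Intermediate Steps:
C(T, m) = -162 + T² + m² (C(T, m) = (T² + m²) - 162 = -162 + T² + m²)
C(103, -8) - 1*(-26710) = (-162 + 103² + (-8)²) - 1*(-26710) = (-162 + 10609 + 64) + 26710 = 10511 + 26710 = 37221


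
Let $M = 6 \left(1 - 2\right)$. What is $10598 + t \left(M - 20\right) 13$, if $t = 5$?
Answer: $8908$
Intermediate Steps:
$M = -6$ ($M = 6 \left(-1\right) = -6$)
$10598 + t \left(M - 20\right) 13 = 10598 + 5 \left(-6 - 20\right) 13 = 10598 + 5 \left(\left(-26\right) 13\right) = 10598 + 5 \left(-338\right) = 10598 - 1690 = 8908$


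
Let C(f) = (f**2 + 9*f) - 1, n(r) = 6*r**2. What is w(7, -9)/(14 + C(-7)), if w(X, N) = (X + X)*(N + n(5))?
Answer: -1974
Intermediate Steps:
C(f) = -1 + f**2 + 9*f
w(X, N) = 2*X*(150 + N) (w(X, N) = (X + X)*(N + 6*5**2) = (2*X)*(N + 6*25) = (2*X)*(N + 150) = (2*X)*(150 + N) = 2*X*(150 + N))
w(7, -9)/(14 + C(-7)) = (2*7*(150 - 9))/(14 + (-1 + (-7)**2 + 9*(-7))) = (2*7*141)/(14 + (-1 + 49 - 63)) = 1974/(14 - 15) = 1974/(-1) = 1974*(-1) = -1974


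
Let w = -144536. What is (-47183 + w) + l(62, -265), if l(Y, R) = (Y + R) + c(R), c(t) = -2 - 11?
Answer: -191935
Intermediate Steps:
c(t) = -13
l(Y, R) = -13 + R + Y (l(Y, R) = (Y + R) - 13 = (R + Y) - 13 = -13 + R + Y)
(-47183 + w) + l(62, -265) = (-47183 - 144536) + (-13 - 265 + 62) = -191719 - 216 = -191935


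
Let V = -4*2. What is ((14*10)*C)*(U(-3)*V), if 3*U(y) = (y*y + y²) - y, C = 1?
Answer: -7840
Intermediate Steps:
U(y) = -y/3 + 2*y²/3 (U(y) = ((y*y + y²) - y)/3 = ((y² + y²) - y)/3 = (2*y² - y)/3 = (-y + 2*y²)/3 = -y/3 + 2*y²/3)
V = -8
((14*10)*C)*(U(-3)*V) = ((14*10)*1)*(((⅓)*(-3)*(-1 + 2*(-3)))*(-8)) = (140*1)*(((⅓)*(-3)*(-1 - 6))*(-8)) = 140*(((⅓)*(-3)*(-7))*(-8)) = 140*(7*(-8)) = 140*(-56) = -7840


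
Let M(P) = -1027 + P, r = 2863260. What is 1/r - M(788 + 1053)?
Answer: -2330693639/2863260 ≈ -814.00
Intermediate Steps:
1/r - M(788 + 1053) = 1/2863260 - (-1027 + (788 + 1053)) = 1/2863260 - (-1027 + 1841) = 1/2863260 - 1*814 = 1/2863260 - 814 = -2330693639/2863260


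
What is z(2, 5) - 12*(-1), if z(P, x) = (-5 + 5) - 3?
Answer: 9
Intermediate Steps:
z(P, x) = -3 (z(P, x) = 0 - 3 = -3)
z(2, 5) - 12*(-1) = -3 - 12*(-1) = -3 + 12 = 9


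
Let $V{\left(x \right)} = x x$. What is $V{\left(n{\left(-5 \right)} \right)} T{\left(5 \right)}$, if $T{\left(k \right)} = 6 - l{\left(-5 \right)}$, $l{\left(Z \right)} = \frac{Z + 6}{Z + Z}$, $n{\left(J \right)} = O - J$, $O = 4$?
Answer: $\frac{4941}{10} \approx 494.1$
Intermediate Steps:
$n{\left(J \right)} = 4 - J$
$l{\left(Z \right)} = \frac{6 + Z}{2 Z}$
$V{\left(x \right)} = x^{2}$
$T{\left(k \right)} = \frac{61}{10}$ ($T{\left(k \right)} = 6 - \frac{6 - 5}{2 \left(-5\right)} = 6 - \frac{1}{2} \left(- \frac{1}{5}\right) 1 = 6 - - \frac{1}{10} = 6 + \frac{1}{10} = \frac{61}{10}$)
$V{\left(n{\left(-5 \right)} \right)} T{\left(5 \right)} = \left(4 - -5\right)^{2} \cdot \frac{61}{10} = \left(4 + 5\right)^{2} \cdot \frac{61}{10} = 9^{2} \cdot \frac{61}{10} = 81 \cdot \frac{61}{10} = \frac{4941}{10}$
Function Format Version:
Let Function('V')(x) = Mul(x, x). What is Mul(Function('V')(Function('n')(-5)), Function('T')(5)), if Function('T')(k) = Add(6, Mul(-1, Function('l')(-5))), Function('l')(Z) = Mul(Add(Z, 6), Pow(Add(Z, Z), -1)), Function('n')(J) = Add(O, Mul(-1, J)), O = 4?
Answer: Rational(4941, 10) ≈ 494.10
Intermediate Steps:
Function('n')(J) = Add(4, Mul(-1, J))
Function('l')(Z) = Mul(Rational(1, 2), Pow(Z, -1), Add(6, Z)) (Function('l')(Z) = Mul(Add(6, Z), Pow(Mul(2, Z), -1)) = Mul(Add(6, Z), Mul(Rational(1, 2), Pow(Z, -1))) = Mul(Rational(1, 2), Pow(Z, -1), Add(6, Z)))
Function('V')(x) = Pow(x, 2)
Function('T')(k) = Rational(61, 10) (Function('T')(k) = Add(6, Mul(-1, Mul(Rational(1, 2), Pow(-5, -1), Add(6, -5)))) = Add(6, Mul(-1, Mul(Rational(1, 2), Rational(-1, 5), 1))) = Add(6, Mul(-1, Rational(-1, 10))) = Add(6, Rational(1, 10)) = Rational(61, 10))
Mul(Function('V')(Function('n')(-5)), Function('T')(5)) = Mul(Pow(Add(4, Mul(-1, -5)), 2), Rational(61, 10)) = Mul(Pow(Add(4, 5), 2), Rational(61, 10)) = Mul(Pow(9, 2), Rational(61, 10)) = Mul(81, Rational(61, 10)) = Rational(4941, 10)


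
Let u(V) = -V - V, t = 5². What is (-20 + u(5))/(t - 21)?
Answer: -15/2 ≈ -7.5000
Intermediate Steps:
t = 25
u(V) = -2*V
(-20 + u(5))/(t - 21) = (-20 - 2*5)/(25 - 21) = (-20 - 10)/4 = (¼)*(-30) = -15/2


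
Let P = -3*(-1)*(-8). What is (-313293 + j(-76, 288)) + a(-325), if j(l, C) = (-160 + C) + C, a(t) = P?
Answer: -312901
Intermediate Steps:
P = -24 (P = 3*(-8) = -24)
a(t) = -24
j(l, C) = -160 + 2*C
(-313293 + j(-76, 288)) + a(-325) = (-313293 + (-160 + 2*288)) - 24 = (-313293 + (-160 + 576)) - 24 = (-313293 + 416) - 24 = -312877 - 24 = -312901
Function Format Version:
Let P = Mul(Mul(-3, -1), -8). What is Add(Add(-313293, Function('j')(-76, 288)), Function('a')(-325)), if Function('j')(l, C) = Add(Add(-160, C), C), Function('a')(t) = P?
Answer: -312901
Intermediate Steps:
P = -24 (P = Mul(3, -8) = -24)
Function('a')(t) = -24
Function('j')(l, C) = Add(-160, Mul(2, C))
Add(Add(-313293, Function('j')(-76, 288)), Function('a')(-325)) = Add(Add(-313293, Add(-160, Mul(2, 288))), -24) = Add(Add(-313293, Add(-160, 576)), -24) = Add(Add(-313293, 416), -24) = Add(-312877, -24) = -312901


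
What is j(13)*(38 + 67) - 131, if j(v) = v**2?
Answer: 17614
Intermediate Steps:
j(13)*(38 + 67) - 131 = 13**2*(38 + 67) - 131 = 169*105 - 131 = 17745 - 131 = 17614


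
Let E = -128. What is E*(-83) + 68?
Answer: 10692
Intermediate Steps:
E*(-83) + 68 = -128*(-83) + 68 = 10624 + 68 = 10692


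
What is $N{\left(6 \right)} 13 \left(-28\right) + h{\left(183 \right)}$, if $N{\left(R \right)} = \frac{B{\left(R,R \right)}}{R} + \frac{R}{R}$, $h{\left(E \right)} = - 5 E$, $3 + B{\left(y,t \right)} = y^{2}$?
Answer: $-3281$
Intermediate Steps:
$B{\left(y,t \right)} = -3 + y^{2}$
$N{\left(R \right)} = 1 + \frac{-3 + R^{2}}{R}$ ($N{\left(R \right)} = \frac{-3 + R^{2}}{R} + \frac{R}{R} = \frac{-3 + R^{2}}{R} + 1 = 1 + \frac{-3 + R^{2}}{R}$)
$N{\left(6 \right)} 13 \left(-28\right) + h{\left(183 \right)} = \left(1 + 6 - \frac{3}{6}\right) 13 \left(-28\right) - 915 = \left(1 + 6 - \frac{1}{2}\right) 13 \left(-28\right) - 915 = \frac{13}{2} \cdot 13 \left(-28\right) - 915 = \frac{169}{2} \left(-28\right) - 915 = -2366 - 915 = -3281$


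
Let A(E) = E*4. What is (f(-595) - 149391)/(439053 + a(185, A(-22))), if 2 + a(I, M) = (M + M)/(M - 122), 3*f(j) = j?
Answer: -15706880/46100443 ≈ -0.34071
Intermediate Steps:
f(j) = j/3
A(E) = 4*E
a(I, M) = -2 + 2*M/(-122 + M) (a(I, M) = -2 + (M + M)/(M - 122) = -2 + (2*M)/(-122 + M) = -2 + 2*M/(-122 + M))
(f(-595) - 149391)/(439053 + a(185, A(-22))) = ((1/3)*(-595) - 149391)/(439053 + 244/(-122 + 4*(-22))) = (-595/3 - 149391)/(439053 + 244/(-122 - 88)) = -448768/(3*(439053 + 244/(-210))) = -448768/(3*(439053 + 244*(-1/210))) = -448768/(3*(439053 - 122/105)) = -448768/(3*46100443/105) = -448768/3*105/46100443 = -15706880/46100443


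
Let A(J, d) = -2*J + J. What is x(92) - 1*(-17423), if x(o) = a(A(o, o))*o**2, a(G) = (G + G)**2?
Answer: 286574607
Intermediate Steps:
A(J, d) = -J
a(G) = 4*G**2 (a(G) = (2*G)**2 = 4*G**2)
x(o) = 4*o**4 (x(o) = (4*(-o)**2)*o**2 = (4*o**2)*o**2 = 4*o**4)
x(92) - 1*(-17423) = 4*92**4 - 1*(-17423) = 4*71639296 + 17423 = 286557184 + 17423 = 286574607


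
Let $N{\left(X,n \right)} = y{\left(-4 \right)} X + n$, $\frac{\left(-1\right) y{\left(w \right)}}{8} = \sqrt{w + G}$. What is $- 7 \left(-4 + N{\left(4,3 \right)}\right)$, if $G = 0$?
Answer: $7 + 448 i \approx 7.0 + 448.0 i$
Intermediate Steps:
$y{\left(w \right)} = - 8 \sqrt{w}$ ($y{\left(w \right)} = - 8 \sqrt{w + 0} = - 8 \sqrt{w}$)
$N{\left(X,n \right)} = n - 16 i X$ ($N{\left(X,n \right)} = - 8 \sqrt{-4} X + n = - 8 \cdot 2 i X + n = - 16 i X + n = n - 16 i X$)
$- 7 \left(-4 + N{\left(4,3 \right)}\right) = - 7 \left(-4 + \left(3 - 16 i 4\right)\right) = - 7 \left(-4 + \left(3 - 64 i\right)\right) = - 7 \left(-1 - 64 i\right) = 7 + 448 i$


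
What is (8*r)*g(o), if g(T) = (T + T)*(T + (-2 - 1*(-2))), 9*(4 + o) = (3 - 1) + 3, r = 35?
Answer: 538160/81 ≈ 6644.0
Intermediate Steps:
o = -31/9 (o = -4 + ((3 - 1) + 3)/9 = -4 + (2 + 3)/9 = -4 + (1/9)*5 = -4 + 5/9 = -31/9 ≈ -3.4444)
g(T) = 2*T**2 (g(T) = (2*T)*(T + (-2 + 2)) = (2*T)*(T + 0) = (2*T)*T = 2*T**2)
(8*r)*g(o) = (8*35)*(2*(-31/9)**2) = 280*(2*(961/81)) = 280*(1922/81) = 538160/81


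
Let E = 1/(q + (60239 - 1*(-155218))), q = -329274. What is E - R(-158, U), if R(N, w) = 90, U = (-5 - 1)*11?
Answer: -10243531/113817 ≈ -90.000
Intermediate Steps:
U = -66 (U = -6*11 = -66)
E = -1/113817 (E = 1/(-329274 + (60239 - 1*(-155218))) = 1/(-329274 + (60239 + 155218)) = 1/(-329274 + 215457) = 1/(-113817) = -1/113817 ≈ -8.7860e-6)
E - R(-158, U) = -1/113817 - 1*90 = -1/113817 - 90 = -10243531/113817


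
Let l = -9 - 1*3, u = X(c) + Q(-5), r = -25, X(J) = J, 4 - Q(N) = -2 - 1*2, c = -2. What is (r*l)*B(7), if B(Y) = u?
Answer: 1800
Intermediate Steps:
Q(N) = 8 (Q(N) = 4 - (-2 - 1*2) = 4 - (-2 - 2) = 4 - 1*(-4) = 4 + 4 = 8)
u = 6 (u = -2 + 8 = 6)
B(Y) = 6
l = -12 (l = -9 - 3 = -12)
(r*l)*B(7) = -25*(-12)*6 = 300*6 = 1800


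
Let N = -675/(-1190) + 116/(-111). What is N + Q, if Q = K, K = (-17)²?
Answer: 7622179/26418 ≈ 288.52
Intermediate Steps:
K = 289
Q = 289
N = -12623/26418 (N = -675*(-1/1190) + 116*(-1/111) = 135/238 - 116/111 = -12623/26418 ≈ -0.47782)
N + Q = -12623/26418 + 289 = 7622179/26418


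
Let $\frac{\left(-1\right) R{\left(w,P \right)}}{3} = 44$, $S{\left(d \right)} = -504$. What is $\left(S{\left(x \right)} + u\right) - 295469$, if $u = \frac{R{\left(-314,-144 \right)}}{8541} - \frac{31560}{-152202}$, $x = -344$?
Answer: $- \frac{21375111509005}{72219849} \approx -2.9597 \cdot 10^{5}$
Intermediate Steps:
$R{\left(w,P \right)} = -132$ ($R{\left(w,P \right)} = \left(-3\right) 44 = -132$)
$u = \frac{13859072}{72219849}$ ($u = - \frac{132}{8541} - \frac{31560}{-152202} = \left(-132\right) \frac{1}{8541} - - \frac{5260}{25367} = - \frac{44}{2847} + \frac{5260}{25367} = \frac{13859072}{72219849} \approx 0.1919$)
$\left(S{\left(x \right)} + u\right) - 295469 = \left(-504 + \frac{13859072}{72219849}\right) - 295469 = - \frac{36384944824}{72219849} - 295469 = - \frac{21375111509005}{72219849}$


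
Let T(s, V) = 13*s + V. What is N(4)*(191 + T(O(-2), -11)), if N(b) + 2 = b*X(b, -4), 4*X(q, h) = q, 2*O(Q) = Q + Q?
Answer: 308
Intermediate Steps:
O(Q) = Q (O(Q) = (Q + Q)/2 = (2*Q)/2 = Q)
T(s, V) = V + 13*s
X(q, h) = q/4
N(b) = -2 + b²/4 (N(b) = -2 + b*(b/4) = -2 + b²/4)
N(4)*(191 + T(O(-2), -11)) = (-2 + (¼)*4²)*(191 + (-11 + 13*(-2))) = (-2 + (¼)*16)*(191 + (-11 - 26)) = (-2 + 4)*(191 - 37) = 2*154 = 308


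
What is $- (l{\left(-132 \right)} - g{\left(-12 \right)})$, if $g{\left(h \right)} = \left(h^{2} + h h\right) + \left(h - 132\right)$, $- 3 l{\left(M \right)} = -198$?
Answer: $78$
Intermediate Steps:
$l{\left(M \right)} = 66$ ($l{\left(M \right)} = \left(- \frac{1}{3}\right) \left(-198\right) = 66$)
$g{\left(h \right)} = -132 + h + 2 h^{2}$ ($g{\left(h \right)} = \left(h^{2} + h^{2}\right) + \left(-132 + h\right) = 2 h^{2} + \left(-132 + h\right) = -132 + h + 2 h^{2}$)
$- (l{\left(-132 \right)} - g{\left(-12 \right)}) = - (66 - \left(-132 - 12 + 2 \left(-12\right)^{2}\right)) = - (66 - \left(-132 - 12 + 2 \cdot 144\right)) = - (66 - \left(-132 - 12 + 288\right)) = - (66 - 144) = \left(-1\right) \left(-78\right) = 78$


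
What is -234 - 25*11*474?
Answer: -130584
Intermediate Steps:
-234 - 25*11*474 = -234 - 275*474 = -234 - 130350 = -130584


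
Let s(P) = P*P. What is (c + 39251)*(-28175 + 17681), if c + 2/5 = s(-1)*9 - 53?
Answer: -2057170302/5 ≈ -4.1143e+8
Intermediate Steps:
s(P) = P**2
c = -222/5 (c = -2/5 + ((-1)**2*9 - 53) = -2/5 + (1*9 - 53) = -2/5 + (9 - 53) = -2/5 - 44 = -222/5 ≈ -44.400)
(c + 39251)*(-28175 + 17681) = (-222/5 + 39251)*(-28175 + 17681) = (196033/5)*(-10494) = -2057170302/5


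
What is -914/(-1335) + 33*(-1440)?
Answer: -63438286/1335 ≈ -47519.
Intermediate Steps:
-914/(-1335) + 33*(-1440) = -914*(-1/1335) - 47520 = 914/1335 - 47520 = -63438286/1335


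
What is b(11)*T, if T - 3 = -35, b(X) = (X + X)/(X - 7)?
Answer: -176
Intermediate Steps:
b(X) = 2*X/(-7 + X) (b(X) = (2*X)/(-7 + X) = 2*X/(-7 + X))
T = -32 (T = 3 - 35 = -32)
b(11)*T = (2*11/(-7 + 11))*(-32) = (2*11/4)*(-32) = (2*11*(¼))*(-32) = (11/2)*(-32) = -176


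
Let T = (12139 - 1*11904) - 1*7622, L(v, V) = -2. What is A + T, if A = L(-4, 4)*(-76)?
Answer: -7235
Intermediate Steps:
A = 152 (A = -2*(-76) = 152)
T = -7387 (T = (12139 - 11904) - 7622 = 235 - 7622 = -7387)
A + T = 152 - 7387 = -7235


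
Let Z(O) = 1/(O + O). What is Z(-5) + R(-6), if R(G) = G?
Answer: -61/10 ≈ -6.1000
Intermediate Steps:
Z(O) = 1/(2*O)
Z(-5) + R(-6) = (1/2)/(-5) - 6 = (1/2)*(-1/5) - 6 = -1/10 - 6 = -61/10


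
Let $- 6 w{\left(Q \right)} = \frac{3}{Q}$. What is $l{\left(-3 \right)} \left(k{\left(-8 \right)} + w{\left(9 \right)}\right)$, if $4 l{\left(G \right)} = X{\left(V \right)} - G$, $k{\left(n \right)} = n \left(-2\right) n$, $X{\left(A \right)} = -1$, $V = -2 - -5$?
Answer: $- \frac{2305}{36} \approx -64.028$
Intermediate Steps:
$V = 3$ ($V = -2 + 5 = 3$)
$w{\left(Q \right)} = - \frac{1}{2 Q}$ ($w{\left(Q \right)} = - \frac{3 \frac{1}{Q}}{6} = - \frac{1}{2 Q}$)
$k{\left(n \right)} = - 2 n^{2}$ ($k{\left(n \right)} = - 2 n n = - 2 n^{2}$)
$l{\left(G \right)} = - \frac{1}{4} - \frac{G}{4}$ ($l{\left(G \right)} = \frac{-1 - G}{4} = - \frac{1}{4} - \frac{G}{4}$)
$l{\left(-3 \right)} \left(k{\left(-8 \right)} + w{\left(9 \right)}\right) = \left(- \frac{1}{4} - - \frac{3}{4}\right) \left(- 2 \left(-8\right)^{2} - \frac{1}{2 \cdot 9}\right) = \left(- \frac{1}{4} + \frac{3}{4}\right) \left(\left(-2\right) 64 - \frac{1}{18}\right) = \frac{-128 - \frac{1}{18}}{2} = \frac{1}{2} \left(- \frac{2305}{18}\right) = - \frac{2305}{36}$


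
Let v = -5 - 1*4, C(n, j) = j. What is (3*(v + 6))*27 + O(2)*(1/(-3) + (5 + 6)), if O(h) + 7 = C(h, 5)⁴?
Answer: 6349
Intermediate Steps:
O(h) = 618 (O(h) = -7 + 5⁴ = -7 + 625 = 618)
v = -9 (v = -5 - 4 = -9)
(3*(v + 6))*27 + O(2)*(1/(-3) + (5 + 6)) = (3*(-9 + 6))*27 + 618*(1/(-3) + (5 + 6)) = (3*(-3))*27 + 618*(-⅓ + 11) = -9*27 + 618*(32/3) = -243 + 6592 = 6349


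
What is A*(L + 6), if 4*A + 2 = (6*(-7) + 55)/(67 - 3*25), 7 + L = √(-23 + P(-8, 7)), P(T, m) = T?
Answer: 29/32 - 29*I*√31/32 ≈ 0.90625 - 5.0458*I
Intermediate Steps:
L = -7 + I*√31 (L = -7 + √(-23 - 8) = -7 + √(-31) = -7 + I*√31 ≈ -7.0 + 5.5678*I)
A = -29/32 (A = -½ + ((6*(-7) + 55)/(67 - 3*25))/4 = -½ + ((-42 + 55)/(67 - 75))/4 = -½ + (13/(-8))/4 = -½ + (13*(-⅛))/4 = -½ + (¼)*(-13/8) = -½ - 13/32 = -29/32 ≈ -0.90625)
A*(L + 6) = -29*((-7 + I*√31) + 6)/32 = -29*(-1 + I*√31)/32 = 29/32 - 29*I*√31/32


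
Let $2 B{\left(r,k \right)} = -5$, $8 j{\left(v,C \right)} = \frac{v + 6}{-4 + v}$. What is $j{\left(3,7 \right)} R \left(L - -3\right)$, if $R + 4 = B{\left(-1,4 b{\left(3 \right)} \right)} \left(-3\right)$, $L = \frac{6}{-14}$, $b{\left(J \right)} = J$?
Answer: $- \frac{81}{8} \approx -10.125$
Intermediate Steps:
$j{\left(v,C \right)} = \frac{6 + v}{8 \left(-4 + v\right)}$ ($j{\left(v,C \right)} = \frac{\left(v + 6\right) \frac{1}{-4 + v}}{8} = \frac{\left(6 + v\right) \frac{1}{-4 + v}}{8} = \frac{\frac{1}{-4 + v} \left(6 + v\right)}{8} = \frac{6 + v}{8 \left(-4 + v\right)}$)
$L = - \frac{3}{7}$ ($L = 6 \left(- \frac{1}{14}\right) = - \frac{3}{7} \approx -0.42857$)
$B{\left(r,k \right)} = - \frac{5}{2}$ ($B{\left(r,k \right)} = \frac{1}{2} \left(-5\right) = - \frac{5}{2}$)
$R = \frac{7}{2}$ ($R = -4 - - \frac{15}{2} = -4 + \frac{15}{2} = \frac{7}{2} \approx 3.5$)
$j{\left(3,7 \right)} R \left(L - -3\right) = \frac{6 + 3}{8 \left(-4 + 3\right)} \frac{7}{2} \left(- \frac{3}{7} - -3\right) = \frac{1}{8} \frac{1}{-1} \cdot 9 \cdot \frac{7}{2} \left(- \frac{3}{7} + 3\right) = \frac{1}{8} \left(-1\right) 9 \cdot \frac{7}{2} \cdot \frac{18}{7} = \left(- \frac{9}{8}\right) \frac{7}{2} \cdot \frac{18}{7} = \left(- \frac{63}{16}\right) \frac{18}{7} = - \frac{81}{8}$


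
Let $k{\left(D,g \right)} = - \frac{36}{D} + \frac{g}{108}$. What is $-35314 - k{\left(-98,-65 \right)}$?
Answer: $- \frac{186880447}{5292} \approx -35314.0$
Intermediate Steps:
$k{\left(D,g \right)} = - \frac{36}{D} + \frac{g}{108}$ ($k{\left(D,g \right)} = - \frac{36}{D} + g \frac{1}{108} = - \frac{36}{D} + \frac{g}{108}$)
$-35314 - k{\left(-98,-65 \right)} = -35314 - \left(- \frac{36}{-98} + \frac{1}{108} \left(-65\right)\right) = -35314 - \left(\left(-36\right) \left(- \frac{1}{98}\right) - \frac{65}{108}\right) = -35314 - \left(\frac{18}{49} - \frac{65}{108}\right) = -35314 - - \frac{1241}{5292} = -35314 + \frac{1241}{5292} = - \frac{186880447}{5292}$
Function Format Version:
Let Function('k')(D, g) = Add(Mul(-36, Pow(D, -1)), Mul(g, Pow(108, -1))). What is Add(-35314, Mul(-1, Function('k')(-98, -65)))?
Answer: Rational(-186880447, 5292) ≈ -35314.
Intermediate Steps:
Function('k')(D, g) = Add(Mul(-36, Pow(D, -1)), Mul(Rational(1, 108), g)) (Function('k')(D, g) = Add(Mul(-36, Pow(D, -1)), Mul(g, Rational(1, 108))) = Add(Mul(-36, Pow(D, -1)), Mul(Rational(1, 108), g)))
Add(-35314, Mul(-1, Function('k')(-98, -65))) = Add(-35314, Mul(-1, Add(Mul(-36, Pow(-98, -1)), Mul(Rational(1, 108), -65)))) = Add(-35314, Mul(-1, Add(Mul(-36, Rational(-1, 98)), Rational(-65, 108)))) = Add(-35314, Mul(-1, Add(Rational(18, 49), Rational(-65, 108)))) = Add(-35314, Mul(-1, Rational(-1241, 5292))) = Add(-35314, Rational(1241, 5292)) = Rational(-186880447, 5292)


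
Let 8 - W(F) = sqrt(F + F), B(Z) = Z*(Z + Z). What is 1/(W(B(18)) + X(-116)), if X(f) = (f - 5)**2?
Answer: 1/14613 ≈ 6.8432e-5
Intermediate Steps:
X(f) = (-5 + f)**2
B(Z) = 2*Z**2 (B(Z) = Z*(2*Z) = 2*Z**2)
W(F) = 8 - sqrt(2)*sqrt(F) (W(F) = 8 - sqrt(F + F) = 8 - sqrt(2*F) = 8 - sqrt(2)*sqrt(F))
1/(W(B(18)) + X(-116)) = 1/((8 - sqrt(2)*sqrt(2*18**2)) + (-5 - 116)**2) = 1/((8 - sqrt(2)*sqrt(2*324)) + (-121)**2) = 1/((8 - sqrt(2)*sqrt(648)) + 14641) = 1/((8 - sqrt(2)*18*sqrt(2)) + 14641) = 1/((8 - 36) + 14641) = 1/(-28 + 14641) = 1/14613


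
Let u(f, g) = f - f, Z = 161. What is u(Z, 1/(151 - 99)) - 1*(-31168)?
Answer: 31168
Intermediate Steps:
u(f, g) = 0
u(Z, 1/(151 - 99)) - 1*(-31168) = 0 - 1*(-31168) = 0 + 31168 = 31168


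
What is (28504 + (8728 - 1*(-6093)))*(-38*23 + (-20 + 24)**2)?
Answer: -37172850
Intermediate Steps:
(28504 + (8728 - 1*(-6093)))*(-38*23 + (-20 + 24)**2) = (28504 + (8728 + 6093))*(-874 + 4**2) = (28504 + 14821)*(-874 + 16) = 43325*(-858) = -37172850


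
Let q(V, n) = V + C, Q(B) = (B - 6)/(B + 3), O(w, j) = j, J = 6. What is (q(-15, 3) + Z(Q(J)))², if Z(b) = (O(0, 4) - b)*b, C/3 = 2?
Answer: 81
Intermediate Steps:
C = 6 (C = 3*2 = 6)
Q(B) = (-6 + B)/(3 + B)
q(V, n) = 6 + V (q(V, n) = V + 6 = 6 + V)
Z(b) = b*(4 - b) (Z(b) = (4 - b)*b = b*(4 - b))
(q(-15, 3) + Z(Q(J)))² = ((6 - 15) + ((-6 + 6)/(3 + 6))*(4 - (-6 + 6)/(3 + 6)))² = (-9 + (0/9)*(4 - 0/9))² = (-9 + ((⅑)*0)*(4 - 0/9))² = (-9 + 0*(4 - 1*0))² = (-9 + 0*(4 + 0))² = (-9 + 0*4)² = (-9 + 0)² = (-9)² = 81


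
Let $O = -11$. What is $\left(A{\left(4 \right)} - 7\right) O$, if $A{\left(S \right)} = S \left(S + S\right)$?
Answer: $-275$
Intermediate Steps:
$A{\left(S \right)} = 2 S^{2}$ ($A{\left(S \right)} = S 2 S = 2 S^{2}$)
$\left(A{\left(4 \right)} - 7\right) O = \left(2 \cdot 4^{2} - 7\right) \left(-11\right) = \left(2 \cdot 16 - 7\right) \left(-11\right) = \left(32 - 7\right) \left(-11\right) = 25 \left(-11\right) = -275$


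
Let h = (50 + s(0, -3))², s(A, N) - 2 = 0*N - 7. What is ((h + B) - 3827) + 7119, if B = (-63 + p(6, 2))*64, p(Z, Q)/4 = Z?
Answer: 2821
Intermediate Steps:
p(Z, Q) = 4*Z
s(A, N) = -5 (s(A, N) = 2 + (0*N - 7) = 2 + (0 - 7) = 2 - 7 = -5)
h = 2025 (h = (50 - 5)² = 45² = 2025)
B = -2496 (B = (-63 + 4*6)*64 = (-63 + 24)*64 = -39*64 = -2496)
((h + B) - 3827) + 7119 = ((2025 - 2496) - 3827) + 7119 = (-471 - 3827) + 7119 = -4298 + 7119 = 2821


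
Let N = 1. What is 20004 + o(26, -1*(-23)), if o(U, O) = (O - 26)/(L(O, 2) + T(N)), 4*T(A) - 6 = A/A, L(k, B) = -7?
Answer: 140032/7 ≈ 20005.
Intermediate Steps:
T(A) = 7/4 (T(A) = 3/2 + (A/A)/4 = 3/2 + (¼)*1 = 3/2 + ¼ = 7/4)
o(U, O) = 104/21 - 4*O/21 (o(U, O) = (O - 26)/(-7 + 7/4) = (-26 + O)/(-21/4) = (-26 + O)*(-4/21) = 104/21 - 4*O/21)
20004 + o(26, -1*(-23)) = 20004 + (104/21 - (-4)*(-23)/21) = 20004 + (104/21 - 4/21*23) = 20004 + (104/21 - 92/21) = 20004 + 4/7 = 140032/7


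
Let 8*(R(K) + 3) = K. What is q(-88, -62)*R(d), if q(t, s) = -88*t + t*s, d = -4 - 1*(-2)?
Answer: -42900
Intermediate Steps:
d = -2 (d = -4 + 2 = -2)
R(K) = -3 + K/8
q(t, s) = -88*t + s*t
q(-88, -62)*R(d) = (-88*(-88 - 62))*(-3 + (1/8)*(-2)) = (-88*(-150))*(-3 - 1/4) = 13200*(-13/4) = -42900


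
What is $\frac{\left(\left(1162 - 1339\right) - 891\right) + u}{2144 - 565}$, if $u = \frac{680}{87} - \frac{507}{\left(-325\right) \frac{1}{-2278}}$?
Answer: $- \frac{10035154}{3434325} \approx -2.922$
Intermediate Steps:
$u = - \frac{7712254}{2175}$ ($u = 680 \cdot \frac{1}{87} - \frac{507}{\left(-325\right) \left(- \frac{1}{2278}\right)} = \frac{680}{87} - \frac{507}{\frac{325}{2278}} = \frac{680}{87} - \frac{88842}{25} = - \frac{7712254}{2175} \approx -3545.9$)
$\frac{\left(\left(1162 - 1339\right) - 891\right) + u}{2144 - 565} = \frac{\left(\left(1162 - 1339\right) - 891\right) - \frac{7712254}{2175}}{2144 - 565} = \frac{\left(-177 - 891\right) - \frac{7712254}{2175}}{1579} = \left(-1068 - \frac{7712254}{2175}\right) \frac{1}{1579} = \left(- \frac{10035154}{2175}\right) \frac{1}{1579} = - \frac{10035154}{3434325}$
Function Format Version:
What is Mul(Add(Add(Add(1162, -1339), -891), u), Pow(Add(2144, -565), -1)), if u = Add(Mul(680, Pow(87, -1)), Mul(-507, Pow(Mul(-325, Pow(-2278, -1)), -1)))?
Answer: Rational(-10035154, 3434325) ≈ -2.9220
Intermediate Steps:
u = Rational(-7712254, 2175) (u = Add(Mul(680, Rational(1, 87)), Mul(-507, Pow(Mul(-325, Rational(-1, 2278)), -1))) = Add(Rational(680, 87), Mul(-507, Pow(Rational(325, 2278), -1))) = Add(Rational(680, 87), Mul(-507, Rational(2278, 325))) = Add(Rational(680, 87), Rational(-88842, 25)) = Rational(-7712254, 2175) ≈ -3545.9)
Mul(Add(Add(Add(1162, -1339), -891), u), Pow(Add(2144, -565), -1)) = Mul(Add(Add(Add(1162, -1339), -891), Rational(-7712254, 2175)), Pow(Add(2144, -565), -1)) = Mul(Add(Add(-177, -891), Rational(-7712254, 2175)), Pow(1579, -1)) = Mul(Add(-1068, Rational(-7712254, 2175)), Rational(1, 1579)) = Mul(Rational(-10035154, 2175), Rational(1, 1579)) = Rational(-10035154, 3434325)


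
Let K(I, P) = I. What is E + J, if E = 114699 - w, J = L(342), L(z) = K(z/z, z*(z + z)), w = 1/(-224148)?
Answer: 25709775601/224148 ≈ 1.1470e+5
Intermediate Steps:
w = -1/224148 ≈ -4.4613e-6
L(z) = 1 (L(z) = z/z = 1)
J = 1
E = 25709551453/224148 (E = 114699 - 1*(-1/224148) = 114699 + 1/224148 = 25709551453/224148 ≈ 1.1470e+5)
E + J = 25709551453/224148 + 1 = 25709775601/224148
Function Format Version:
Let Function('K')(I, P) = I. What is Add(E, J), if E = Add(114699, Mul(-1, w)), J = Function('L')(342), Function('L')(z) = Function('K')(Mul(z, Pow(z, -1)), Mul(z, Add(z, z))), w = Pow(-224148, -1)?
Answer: Rational(25709775601, 224148) ≈ 1.1470e+5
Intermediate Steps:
w = Rational(-1, 224148) ≈ -4.4613e-6
Function('L')(z) = 1 (Function('L')(z) = Mul(z, Pow(z, -1)) = 1)
J = 1
E = Rational(25709551453, 224148) (E = Add(114699, Mul(-1, Rational(-1, 224148))) = Add(114699, Rational(1, 224148)) = Rational(25709551453, 224148) ≈ 1.1470e+5)
Add(E, J) = Add(Rational(25709551453, 224148), 1) = Rational(25709775601, 224148)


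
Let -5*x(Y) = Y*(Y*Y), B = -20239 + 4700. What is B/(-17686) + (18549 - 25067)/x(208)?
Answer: 35102620077/39788689408 ≈ 0.88223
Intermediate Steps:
B = -15539
x(Y) = -Y³/5 (x(Y) = -Y*Y*Y/5 = -Y*Y²/5 = -Y³/5)
B/(-17686) + (18549 - 25067)/x(208) = -15539/(-17686) + (18549 - 25067)/((-⅕*208³)) = -15539*(-1/17686) - 6518/((-⅕*8998912)) = 15539/17686 - 6518/(-8998912/5) = 15539/17686 - 6518*(-5/8998912) = 15539/17686 + 16295/4499456 = 35102620077/39788689408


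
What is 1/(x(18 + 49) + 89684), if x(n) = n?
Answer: 1/89751 ≈ 1.1142e-5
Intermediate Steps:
1/(x(18 + 49) + 89684) = 1/((18 + 49) + 89684) = 1/(67 + 89684) = 1/89751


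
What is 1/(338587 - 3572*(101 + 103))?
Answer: -1/390101 ≈ -2.5634e-6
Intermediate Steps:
1/(338587 - 3572*(101 + 103)) = 1/(338587 - 3572*204) = 1/(338587 - 728688) = 1/(-390101) = -1/390101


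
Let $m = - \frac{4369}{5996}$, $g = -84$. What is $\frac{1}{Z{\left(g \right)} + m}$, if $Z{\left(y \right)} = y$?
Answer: $- \frac{5996}{508033} \approx -0.011802$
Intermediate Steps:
$m = - \frac{4369}{5996}$ ($m = \left(-4369\right) \frac{1}{5996} = - \frac{4369}{5996} \approx -0.72865$)
$\frac{1}{Z{\left(g \right)} + m} = \frac{1}{-84 - \frac{4369}{5996}} = \frac{1}{- \frac{508033}{5996}} = - \frac{5996}{508033}$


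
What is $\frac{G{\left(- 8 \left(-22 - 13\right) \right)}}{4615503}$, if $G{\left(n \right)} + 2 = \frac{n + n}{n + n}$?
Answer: $- \frac{1}{4615503} \approx -2.1666 \cdot 10^{-7}$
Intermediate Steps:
$G{\left(n \right)} = -1$ ($G{\left(n \right)} = -2 + \frac{n + n}{n + n} = -2 + \frac{2 n}{2 n} = -2 + 2 n \frac{1}{2 n} = -2 + 1 = -1$)
$\frac{G{\left(- 8 \left(-22 - 13\right) \right)}}{4615503} = - \frac{1}{4615503}$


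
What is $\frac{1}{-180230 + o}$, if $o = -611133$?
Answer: $- \frac{1}{791363} \approx -1.2636 \cdot 10^{-6}$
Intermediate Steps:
$\frac{1}{-180230 + o} = \frac{1}{-180230 - 611133} = \frac{1}{-791363} = - \frac{1}{791363}$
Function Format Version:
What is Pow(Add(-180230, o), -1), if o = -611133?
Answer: Rational(-1, 791363) ≈ -1.2636e-6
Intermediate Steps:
Pow(Add(-180230, o), -1) = Pow(Add(-180230, -611133), -1) = Pow(-791363, -1) = Rational(-1, 791363)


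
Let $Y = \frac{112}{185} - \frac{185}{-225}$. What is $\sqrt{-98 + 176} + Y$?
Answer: $\frac{2377}{1665} + \sqrt{78} \approx 10.259$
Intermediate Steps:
$Y = \frac{2377}{1665}$ ($Y = 112 \cdot \frac{1}{185} - - \frac{37}{45} = \frac{112}{185} + \frac{37}{45} = \frac{2377}{1665} \approx 1.4276$)
$\sqrt{-98 + 176} + Y = \sqrt{-98 + 176} + \frac{2377}{1665} = \sqrt{78} + \frac{2377}{1665} = \frac{2377}{1665} + \sqrt{78}$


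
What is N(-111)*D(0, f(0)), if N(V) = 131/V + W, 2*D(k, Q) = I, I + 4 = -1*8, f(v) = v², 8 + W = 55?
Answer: -10172/37 ≈ -274.92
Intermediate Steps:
W = 47 (W = -8 + 55 = 47)
I = -12 (I = -4 - 1*8 = -4 - 8 = -12)
D(k, Q) = -6 (D(k, Q) = (½)*(-12) = -6)
N(V) = 47 + 131/V (N(V) = 131/V + 47 = 47 + 131/V)
N(-111)*D(0, f(0)) = (47 + 131/(-111))*(-6) = (47 + 131*(-1/111))*(-6) = (47 - 131/111)*(-6) = (5086/111)*(-6) = -10172/37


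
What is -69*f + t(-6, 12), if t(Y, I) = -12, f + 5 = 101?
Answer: -6636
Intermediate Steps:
f = 96 (f = -5 + 101 = 96)
-69*f + t(-6, 12) = -69*96 - 12 = -6624 - 12 = -6636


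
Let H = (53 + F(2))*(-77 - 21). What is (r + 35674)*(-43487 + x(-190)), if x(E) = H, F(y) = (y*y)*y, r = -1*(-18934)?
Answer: -2701184720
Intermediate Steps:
r = 18934
F(y) = y³ (F(y) = y²*y = y³)
H = -5978 (H = (53 + 2³)*(-77 - 21) = (53 + 8)*(-98) = 61*(-98) = -5978)
x(E) = -5978
(r + 35674)*(-43487 + x(-190)) = (18934 + 35674)*(-43487 - 5978) = 54608*(-49465) = -2701184720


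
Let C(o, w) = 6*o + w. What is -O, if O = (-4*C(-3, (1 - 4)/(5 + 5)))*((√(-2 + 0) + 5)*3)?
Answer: -1098 - 1098*I*√2/5 ≈ -1098.0 - 310.56*I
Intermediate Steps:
C(o, w) = w + 6*o
O = 1098 + 1098*I*√2/5 (O = (-4*((1 - 4)/(5 + 5) + 6*(-3)))*((√(-2 + 0) + 5)*3) = (-4*(-3/10 - 18))*((√(-2) + 5)*3) = (-4*(-3*⅒ - 18))*((I*√2 + 5)*3) = (-4*(-3/10 - 18))*((5 + I*√2)*3) = (-4*(-183/10))*(15 + 3*I*√2) = 366*(15 + 3*I*√2)/5 = 1098 + 1098*I*√2/5 ≈ 1098.0 + 310.56*I)
-O = -(1098 + 1098*I*√2/5) = -1098 - 1098*I*√2/5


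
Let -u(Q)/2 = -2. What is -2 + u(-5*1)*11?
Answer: 42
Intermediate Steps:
u(Q) = 4 (u(Q) = -2*(-2) = 4)
-2 + u(-5*1)*11 = -2 + 4*11 = -2 + 44 = 42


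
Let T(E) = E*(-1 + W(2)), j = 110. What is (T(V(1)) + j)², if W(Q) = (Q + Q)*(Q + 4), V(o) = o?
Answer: 17689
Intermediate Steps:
W(Q) = 2*Q*(4 + Q) (W(Q) = (2*Q)*(4 + Q) = 2*Q*(4 + Q))
T(E) = 23*E (T(E) = E*(-1 + 2*2*(4 + 2)) = E*(-1 + 2*2*6) = E*(-1 + 24) = E*23 = 23*E)
(T(V(1)) + j)² = (23*1 + 110)² = (23 + 110)² = 133² = 17689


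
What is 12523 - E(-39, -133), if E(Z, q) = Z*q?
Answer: 7336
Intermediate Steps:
12523 - E(-39, -133) = 12523 - (-39)*(-133) = 12523 - 1*5187 = 12523 - 5187 = 7336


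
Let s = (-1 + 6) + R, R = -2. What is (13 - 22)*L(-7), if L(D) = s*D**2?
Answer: -1323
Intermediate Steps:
s = 3 (s = (-1 + 6) - 2 = 5 - 2 = 3)
L(D) = 3*D**2
(13 - 22)*L(-7) = (13 - 22)*(3*(-7)**2) = -27*49 = -9*147 = -1323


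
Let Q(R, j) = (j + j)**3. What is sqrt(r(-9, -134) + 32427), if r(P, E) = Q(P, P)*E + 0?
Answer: 3*sqrt(90435) ≈ 902.17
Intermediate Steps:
Q(R, j) = 8*j**3 (Q(R, j) = (2*j)**3 = 8*j**3)
r(P, E) = 8*E*P**3 (r(P, E) = (8*P**3)*E + 0 = 8*E*P**3 + 0 = 8*E*P**3)
sqrt(r(-9, -134) + 32427) = sqrt(8*(-134)*(-9)**3 + 32427) = sqrt(8*(-134)*(-729) + 32427) = sqrt(781488 + 32427) = sqrt(813915) = 3*sqrt(90435)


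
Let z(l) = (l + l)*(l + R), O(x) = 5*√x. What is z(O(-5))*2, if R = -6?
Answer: -500 - 120*I*√5 ≈ -500.0 - 268.33*I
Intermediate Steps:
z(l) = 2*l*(-6 + l) (z(l) = (l + l)*(l - 6) = (2*l)*(-6 + l) = 2*l*(-6 + l))
z(O(-5))*2 = (2*(5*√(-5))*(-6 + 5*√(-5)))*2 = (2*(5*(I*√5))*(-6 + 5*(I*√5)))*2 = (2*(5*I*√5)*(-6 + 5*I*√5))*2 = (10*I*√5*(-6 + 5*I*√5))*2 = 20*I*√5*(-6 + 5*I*√5)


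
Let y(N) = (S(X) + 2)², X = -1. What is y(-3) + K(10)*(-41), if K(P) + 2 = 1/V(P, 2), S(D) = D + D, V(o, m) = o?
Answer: 779/10 ≈ 77.900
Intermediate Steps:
S(D) = 2*D
K(P) = -2 + 1/P
y(N) = 0 (y(N) = (2*(-1) + 2)² = (-2 + 2)² = 0² = 0)
y(-3) + K(10)*(-41) = 0 + (-2 + 1/10)*(-41) = 0 + (-2 + ⅒)*(-41) = 0 - 19/10*(-41) = 0 + 779/10 = 779/10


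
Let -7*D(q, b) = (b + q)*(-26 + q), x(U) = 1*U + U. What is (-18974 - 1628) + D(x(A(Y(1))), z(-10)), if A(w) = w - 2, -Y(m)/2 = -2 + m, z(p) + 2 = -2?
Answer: -144318/7 ≈ -20617.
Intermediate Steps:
z(p) = -4 (z(p) = -2 - 2 = -4)
Y(m) = 4 - 2*m (Y(m) = -2*(-2 + m) = 4 - 2*m)
A(w) = -2 + w
x(U) = 2*U (x(U) = U + U = 2*U)
D(q, b) = -(-26 + q)*(b + q)/7 (D(q, b) = -(b + q)*(-26 + q)/7 = -(-26 + q)*(b + q)/7)
(-18974 - 1628) + D(x(A(Y(1))), z(-10)) = (-18974 - 1628) + (-4*(-2 + (4 - 2*1))²/7 + (26/7)*(-4) + 26*(2*(-2 + (4 - 2*1)))/7 - ⅐*(-4)*2*(-2 + (4 - 2*1))) = -20602 + (-4*(-2 + (4 - 2))²/7 - 104/7 + 26*(2*(-2 + (4 - 2)))/7 - ⅐*(-4)*2*(-2 + (4 - 2))) = -20602 + (-4*(-2 + 2)²/7 - 104/7 + 26*(2*(-2 + 2))/7 - ⅐*(-4)*2*(-2 + 2)) = -20602 + (-(2*0)²/7 - 104/7 + 26*(2*0)/7 - ⅐*(-4)*2*0) = -20602 + (-⅐*0² - 104/7 + (26/7)*0 - ⅐*(-4)*0) = -20602 + (-⅐*0 - 104/7 + 0 + 0) = -20602 + (0 - 104/7 + 0 + 0) = -20602 - 104/7 = -144318/7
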